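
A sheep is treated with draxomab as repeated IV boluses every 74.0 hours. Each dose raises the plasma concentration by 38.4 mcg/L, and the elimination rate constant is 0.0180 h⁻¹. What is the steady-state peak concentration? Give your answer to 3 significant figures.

Fraction remaining after one interval: e^(−kτ) = e^(−0.01800 × 74.0) = 0.2639
R = 1 / (1 − 0.2639) = 1.359
Css,max = 38.4 × 1.359 ≈ 52.2 mcg/L

52.2 mcg/L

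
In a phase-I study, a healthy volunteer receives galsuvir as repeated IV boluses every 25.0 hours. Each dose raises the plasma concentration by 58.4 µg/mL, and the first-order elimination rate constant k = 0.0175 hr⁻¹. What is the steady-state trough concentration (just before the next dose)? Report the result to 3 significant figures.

106 µg/mL

Fraction remaining after one interval: e^(−kτ) = e^(−0.01750 × 25.0) = 0.6456
R = 1 / (1 − 0.6456) = 2.822
Css,max = 58.4 × 2.822 = 164.8 µg/mL
Css,min = Css,max × e^(−kτ) = 164.8 × 0.6456 ≈ 106 µg/mL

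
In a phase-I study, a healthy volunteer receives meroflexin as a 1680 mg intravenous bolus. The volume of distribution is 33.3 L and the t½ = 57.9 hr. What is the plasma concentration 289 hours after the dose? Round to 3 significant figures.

C₀ = dose / V = 1680 / 33.3 = 50.45 mg/L
k = ln 2 / 57.9 = 0.01197 hr⁻¹
C(t) = C₀ e^(−kt) = 50.45 × e^(−0.01197 × 289) = 50.45 × e^(−3.460) = 50.45 × 0.03144 ≈ 1.59 mg/L

1.59 mg/L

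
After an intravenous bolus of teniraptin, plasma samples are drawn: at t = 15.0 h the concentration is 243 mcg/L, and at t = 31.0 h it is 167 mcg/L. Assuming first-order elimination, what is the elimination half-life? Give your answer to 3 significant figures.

29.6 hours

k = ln(C₁/C₂) / (t₂ − t₁) = ln(243/167) / (31.0 − 15.0)
  = 0.3751 / 16.00 = 0.02344 h⁻¹
t½ = ln 2 / k = ln 2 / 0.02344 ≈ 29.6 hours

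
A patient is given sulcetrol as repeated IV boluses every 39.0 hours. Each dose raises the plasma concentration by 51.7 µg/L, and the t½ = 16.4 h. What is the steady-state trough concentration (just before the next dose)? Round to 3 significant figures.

12.3 µg/L

k = ln 2 / 16.4 = 0.04227 h⁻¹
Fraction remaining after one interval: e^(−kτ) = e^(−0.04227 × 39.0) = 0.1924
R = 1 / (1 − 0.1924) = 1.238
Css,max = 51.7 × 1.238 = 64.01 µg/L
Css,min = Css,max × e^(−kτ) = 64.01 × 0.1924 ≈ 12.3 µg/L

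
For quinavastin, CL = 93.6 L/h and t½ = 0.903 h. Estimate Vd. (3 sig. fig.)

122 L

k = ln 2 / t½ = ln 2 / 0.903 = 0.7676 h⁻¹
V = CL / k = 93.6 / 0.7676 ≈ 122 L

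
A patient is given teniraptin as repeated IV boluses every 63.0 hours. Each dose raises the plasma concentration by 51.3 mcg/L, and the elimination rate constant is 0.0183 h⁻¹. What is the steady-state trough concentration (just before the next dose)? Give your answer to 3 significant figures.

23.7 mcg/L

Fraction remaining after one interval: e^(−kτ) = e^(−0.01830 × 63.0) = 0.3157
R = 1 / (1 − 0.3157) = 1.461
Css,max = 51.3 × 1.461 = 74.97 mcg/L
Css,min = Css,max × e^(−kτ) = 74.97 × 0.3157 ≈ 23.7 mcg/L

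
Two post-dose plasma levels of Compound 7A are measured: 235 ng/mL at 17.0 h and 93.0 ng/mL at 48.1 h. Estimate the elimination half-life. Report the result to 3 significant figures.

23.3 hours

k = ln(C₁/C₂) / (t₂ − t₁) = ln(235/93.0) / (48.1 − 17.0)
  = 0.9270 / 31.10 = 0.02981 h⁻¹
t½ = ln 2 / k = ln 2 / 0.02981 ≈ 23.3 hours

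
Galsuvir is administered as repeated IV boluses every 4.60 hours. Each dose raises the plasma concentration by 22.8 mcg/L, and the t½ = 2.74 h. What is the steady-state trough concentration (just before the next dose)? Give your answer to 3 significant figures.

k = ln 2 / 2.74 = 0.2530 h⁻¹
Fraction remaining after one interval: e^(−kτ) = e^(−0.2530 × 4.60) = 0.3123
R = 1 / (1 − 0.3123) = 1.454
Css,max = 22.8 × 1.454 = 33.16 mcg/L
Css,min = Css,max × e^(−kτ) = 33.16 × 0.3123 ≈ 10.4 mcg/L

10.4 mcg/L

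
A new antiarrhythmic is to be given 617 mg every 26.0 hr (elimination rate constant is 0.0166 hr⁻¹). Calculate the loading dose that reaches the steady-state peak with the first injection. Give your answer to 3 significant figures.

Accumulation ratio R = 1 / (1 − e^(−kτ)) = 1 / (1 − e^(−0.01660×26.0)) = 1 / (1 − 0.6495) = 2.853
Loading dose = maintenance dose × R = 617 × 2.853 ≈ 1760 mg

1760 mg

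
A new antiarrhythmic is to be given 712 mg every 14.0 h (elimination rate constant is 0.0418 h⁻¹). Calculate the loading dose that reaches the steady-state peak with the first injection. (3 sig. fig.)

1610 mg

Accumulation ratio R = 1 / (1 − e^(−kτ)) = 1 / (1 − e^(−0.04180×14.0)) = 1 / (1 − 0.5570) = 2.257
Loading dose = maintenance dose × R = 712 × 2.257 ≈ 1610 mg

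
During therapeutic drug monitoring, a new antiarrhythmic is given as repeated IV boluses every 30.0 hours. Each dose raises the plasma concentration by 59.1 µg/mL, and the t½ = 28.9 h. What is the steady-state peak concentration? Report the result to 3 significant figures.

k = ln 2 / 28.9 = 0.02398 h⁻¹
Fraction remaining after one interval: e^(−kτ) = e^(−0.02398 × 30.0) = 0.4870
R = 1 / (1 − 0.4870) = 1.949
Css,max = 59.1 × 1.949 ≈ 115 µg/mL

115 µg/mL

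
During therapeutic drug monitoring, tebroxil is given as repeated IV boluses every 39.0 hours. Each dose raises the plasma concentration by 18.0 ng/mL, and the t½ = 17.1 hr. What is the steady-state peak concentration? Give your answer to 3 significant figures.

k = ln 2 / 17.1 = 0.04053 hr⁻¹
Fraction remaining after one interval: e^(−kτ) = e^(−0.04053 × 39.0) = 0.2058
R = 1 / (1 − 0.2058) = 1.259
Css,max = 18.0 × 1.259 ≈ 22.7 ng/mL

22.7 ng/mL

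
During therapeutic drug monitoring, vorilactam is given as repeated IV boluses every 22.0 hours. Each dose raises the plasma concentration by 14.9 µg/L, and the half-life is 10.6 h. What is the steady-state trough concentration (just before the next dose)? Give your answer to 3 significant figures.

k = ln 2 / 10.6 = 0.06539 h⁻¹
Fraction remaining after one interval: e^(−kτ) = e^(−0.06539 × 22.0) = 0.2373
R = 1 / (1 − 0.2373) = 1.311
Css,max = 14.9 × 1.311 = 19.53 µg/L
Css,min = Css,max × e^(−kτ) = 19.53 × 0.2373 ≈ 4.63 µg/L

4.63 µg/L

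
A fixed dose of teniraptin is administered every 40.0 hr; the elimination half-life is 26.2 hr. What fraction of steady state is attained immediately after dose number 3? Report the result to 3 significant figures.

k = ln 2 / 26.2 = 0.02646 hr⁻¹
f_n = 1 − e^(−nkτ) = 1 − e^(−3 × 0.02646 × 40.0) = 1 − e^(−3.175) = 1 − 0.04181 ≈ 0.958

0.958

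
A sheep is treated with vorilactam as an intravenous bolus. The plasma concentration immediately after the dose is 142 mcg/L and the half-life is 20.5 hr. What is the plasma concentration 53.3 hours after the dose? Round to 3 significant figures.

k = ln 2 / 20.5 = 0.03381 hr⁻¹
C(t) = C₀ e^(−kt) = 142 × e^(−0.03381 × 53.3) = 142 × e^(−1.802) = 142 × 0.1649 ≈ 23.4 mcg/L

23.4 mcg/L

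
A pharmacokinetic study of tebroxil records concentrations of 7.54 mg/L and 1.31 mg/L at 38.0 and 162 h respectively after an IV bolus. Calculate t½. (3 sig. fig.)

49.1 hours

k = ln(C₁/C₂) / (t₂ − t₁) = ln(7.54/1.31) / (162 − 38.0)
  = 1.750 / 124.0 = 0.01411 h⁻¹
t½ = ln 2 / k = ln 2 / 0.01411 ≈ 49.1 hours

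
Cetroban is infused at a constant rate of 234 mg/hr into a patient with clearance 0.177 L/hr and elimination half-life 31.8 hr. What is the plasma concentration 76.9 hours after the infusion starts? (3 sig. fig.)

Css = rate / CL = 234 / 0.177 = 1322 µg/mL
k = ln 2 / 31.8 = 0.02180 hr⁻¹
C(t) = Css (1 − e^(−kt)) = 1322 × (1 − e^(−1.676)) = 1322 × 0.8129 ≈ 1070 µg/mL

1070 µg/mL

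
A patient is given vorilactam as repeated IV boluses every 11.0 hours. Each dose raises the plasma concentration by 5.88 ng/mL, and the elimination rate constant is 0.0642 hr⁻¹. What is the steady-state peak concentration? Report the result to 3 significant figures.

Fraction remaining after one interval: e^(−kτ) = e^(−0.06420 × 11.0) = 0.4935
R = 1 / (1 − 0.4935) = 1.974
Css,max = 5.88 × 1.974 ≈ 11.6 ng/mL

11.6 ng/mL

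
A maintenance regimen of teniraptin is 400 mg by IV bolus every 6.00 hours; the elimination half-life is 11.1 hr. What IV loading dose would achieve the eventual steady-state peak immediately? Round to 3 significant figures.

k = ln 2 / 11.1 = 0.06245 hr⁻¹
Accumulation ratio R = 1 / (1 − e^(−kτ)) = 1 / (1 − e^(−0.06245×6.00)) = 1 / (1 − 0.6875) = 3.200
Loading dose = maintenance dose × R = 400 × 3.200 ≈ 1280 mg

1280 mg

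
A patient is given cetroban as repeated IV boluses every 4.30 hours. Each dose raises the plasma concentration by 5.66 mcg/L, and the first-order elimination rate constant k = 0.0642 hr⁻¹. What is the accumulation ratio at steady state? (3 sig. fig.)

Fraction remaining after one interval: e^(−kτ) = e^(−0.06420 × 4.30) = 0.7588
R = 1 / (1 − 0.7588) = 1 / 0.2412 ≈ 4.15

4.15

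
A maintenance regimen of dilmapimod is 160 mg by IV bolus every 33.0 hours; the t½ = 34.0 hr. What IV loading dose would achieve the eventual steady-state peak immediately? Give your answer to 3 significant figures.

327 mg

k = ln 2 / 34.0 = 0.02039 hr⁻¹
Accumulation ratio R = 1 / (1 − e^(−kτ)) = 1 / (1 − e^(−0.02039×33.0)) = 1 / (1 − 0.5103) = 2.042
Loading dose = maintenance dose × R = 160 × 2.042 ≈ 327 mg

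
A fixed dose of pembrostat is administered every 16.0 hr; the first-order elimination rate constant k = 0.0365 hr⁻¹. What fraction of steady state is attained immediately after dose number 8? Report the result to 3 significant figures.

f_n = 1 − e^(−nkτ) = 1 − e^(−8 × 0.03650 × 16.0) = 1 − e^(−4.672) = 1 − 0.009354 ≈ 0.991

0.991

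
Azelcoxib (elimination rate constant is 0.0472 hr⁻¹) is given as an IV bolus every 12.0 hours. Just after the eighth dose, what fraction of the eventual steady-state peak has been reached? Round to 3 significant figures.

0.989

f_n = 1 − e^(−nkτ) = 1 − e^(−8 × 0.04720 × 12.0) = 1 − e^(−4.531) = 1 − 0.01077 ≈ 0.989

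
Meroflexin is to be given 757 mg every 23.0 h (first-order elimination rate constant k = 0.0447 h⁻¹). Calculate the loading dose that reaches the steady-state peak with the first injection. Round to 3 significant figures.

1180 mg

Accumulation ratio R = 1 / (1 − e^(−kτ)) = 1 / (1 − e^(−0.04470×23.0)) = 1 / (1 − 0.3577) = 1.557
Loading dose = maintenance dose × R = 757 × 1.557 ≈ 1180 mg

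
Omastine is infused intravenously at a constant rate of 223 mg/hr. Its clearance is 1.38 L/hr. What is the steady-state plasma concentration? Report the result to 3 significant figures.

Css = infusion rate / CL = 223 / 1.38 ≈ 162 µg/mL

162 µg/mL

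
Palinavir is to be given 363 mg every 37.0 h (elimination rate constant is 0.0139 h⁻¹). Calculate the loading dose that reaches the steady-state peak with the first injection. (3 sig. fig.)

Accumulation ratio R = 1 / (1 − e^(−kτ)) = 1 / (1 − e^(−0.01390×37.0)) = 1 / (1 − 0.5979) = 2.487
Loading dose = maintenance dose × R = 363 × 2.487 ≈ 903 mg

903 mg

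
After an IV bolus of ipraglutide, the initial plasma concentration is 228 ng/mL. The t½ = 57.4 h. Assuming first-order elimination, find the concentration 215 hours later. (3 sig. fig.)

17.0 ng/mL

k = ln 2 / 57.4 = 0.01208 h⁻¹
C(t) = C₀ e^(−kt) = 228 × e^(−0.01208 × 215) = 228 × e^(−2.596) = 228 × 0.07455 ≈ 17.0 ng/mL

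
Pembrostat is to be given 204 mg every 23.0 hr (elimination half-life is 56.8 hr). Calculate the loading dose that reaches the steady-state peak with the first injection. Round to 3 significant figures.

k = ln 2 / 56.8 = 0.01220 hr⁻¹
Accumulation ratio R = 1 / (1 − e^(−kτ)) = 1 / (1 − e^(−0.01220×23.0)) = 1 / (1 − 0.7553) = 4.086
Loading dose = maintenance dose × R = 204 × 4.086 ≈ 834 mg

834 mg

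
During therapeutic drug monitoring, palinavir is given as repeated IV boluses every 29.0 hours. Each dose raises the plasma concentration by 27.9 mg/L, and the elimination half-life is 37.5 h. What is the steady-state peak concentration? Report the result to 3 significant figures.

67.2 mg/L

k = ln 2 / 37.5 = 0.01848 h⁻¹
Fraction remaining after one interval: e^(−kτ) = e^(−0.01848 × 29.0) = 0.5851
R = 1 / (1 − 0.5851) = 2.410
Css,max = 27.9 × 2.410 ≈ 67.2 mg/L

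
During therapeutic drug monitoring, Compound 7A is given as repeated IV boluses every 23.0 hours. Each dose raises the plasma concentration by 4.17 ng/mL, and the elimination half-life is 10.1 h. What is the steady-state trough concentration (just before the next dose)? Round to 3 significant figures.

1.08 ng/mL

k = ln 2 / 10.1 = 0.06863 h⁻¹
Fraction remaining after one interval: e^(−kτ) = e^(−0.06863 × 23.0) = 0.2063
R = 1 / (1 − 0.2063) = 1.260
Css,max = 4.17 × 1.260 = 5.254 ng/mL
Css,min = Css,max × e^(−kτ) = 5.254 × 0.2063 ≈ 1.08 ng/mL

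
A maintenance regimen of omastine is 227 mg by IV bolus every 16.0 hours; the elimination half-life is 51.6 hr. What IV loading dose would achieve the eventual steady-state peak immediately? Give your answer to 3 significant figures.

k = ln 2 / 51.6 = 0.01343 hr⁻¹
Accumulation ratio R = 1 / (1 − e^(−kτ)) = 1 / (1 − e^(−0.01343×16.0)) = 1 / (1 − 0.8066) = 5.171
Loading dose = maintenance dose × R = 227 × 5.171 ≈ 1170 mg

1170 mg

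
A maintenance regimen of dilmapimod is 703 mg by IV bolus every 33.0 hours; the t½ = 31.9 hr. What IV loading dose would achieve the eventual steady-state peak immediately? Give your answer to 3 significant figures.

1370 mg

k = ln 2 / 31.9 = 0.02173 hr⁻¹
Accumulation ratio R = 1 / (1 − e^(−kτ)) = 1 / (1 − e^(−0.02173×33.0)) = 1 / (1 − 0.4882) = 1.954
Loading dose = maintenance dose × R = 703 × 1.954 ≈ 1370 mg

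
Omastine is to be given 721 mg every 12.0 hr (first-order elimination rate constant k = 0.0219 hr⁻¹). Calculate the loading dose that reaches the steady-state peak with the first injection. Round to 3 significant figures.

Accumulation ratio R = 1 / (1 − e^(−kτ)) = 1 / (1 − e^(−0.02190×12.0)) = 1 / (1 − 0.7689) = 4.327
Loading dose = maintenance dose × R = 721 × 4.327 ≈ 3120 mg

3120 mg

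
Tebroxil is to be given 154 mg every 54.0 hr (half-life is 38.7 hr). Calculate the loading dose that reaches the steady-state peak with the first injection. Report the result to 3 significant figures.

k = ln 2 / 38.7 = 0.01791 hr⁻¹
Accumulation ratio R = 1 / (1 − e^(−kτ)) = 1 / (1 − e^(−0.01791×54.0)) = 1 / (1 − 0.3802) = 1.613
Loading dose = maintenance dose × R = 154 × 1.613 ≈ 248 mg

248 mg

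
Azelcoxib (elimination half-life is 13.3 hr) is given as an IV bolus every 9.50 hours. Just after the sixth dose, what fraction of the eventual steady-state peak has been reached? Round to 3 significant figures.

k = ln 2 / 13.3 = 0.05212 hr⁻¹
f_n = 1 − e^(−nkτ) = 1 − e^(−6 × 0.05212 × 9.50) = 1 − e^(−2.971) = 1 − 0.05127 ≈ 0.949

0.949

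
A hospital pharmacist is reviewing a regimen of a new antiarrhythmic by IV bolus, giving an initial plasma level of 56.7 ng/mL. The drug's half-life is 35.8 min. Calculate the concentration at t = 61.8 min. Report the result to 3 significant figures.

17.1 ng/mL

k = ln 2 / 35.8 = 0.01936 min⁻¹
C(t) = C₀ e^(−kt) = 56.7 × e^(−0.01936 × 61.8) = 56.7 × e^(−1.197) = 56.7 × 0.3022 ≈ 17.1 ng/mL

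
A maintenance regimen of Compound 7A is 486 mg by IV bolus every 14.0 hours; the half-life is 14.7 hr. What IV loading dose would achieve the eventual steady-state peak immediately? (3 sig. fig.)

k = ln 2 / 14.7 = 0.04715 hr⁻¹
Accumulation ratio R = 1 / (1 − e^(−kτ)) = 1 / (1 − e^(−0.04715×14.0)) = 1 / (1 − 0.5168) = 2.069
Loading dose = maintenance dose × R = 486 × 2.069 ≈ 1010 mg

1010 mg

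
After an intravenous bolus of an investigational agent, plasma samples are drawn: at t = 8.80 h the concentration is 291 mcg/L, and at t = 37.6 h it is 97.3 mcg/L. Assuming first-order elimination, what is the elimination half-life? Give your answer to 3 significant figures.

18.2 hours

k = ln(C₁/C₂) / (t₂ − t₁) = ln(291/97.3) / (37.6 − 8.80)
  = 1.096 / 28.80 = 0.03804 h⁻¹
t½ = ln 2 / k = ln 2 / 0.03804 ≈ 18.2 hours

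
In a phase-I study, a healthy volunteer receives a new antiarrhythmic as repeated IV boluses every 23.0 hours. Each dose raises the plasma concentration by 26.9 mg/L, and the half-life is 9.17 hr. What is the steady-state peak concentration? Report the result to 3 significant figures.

32.6 mg/L

k = ln 2 / 9.17 = 0.07559 hr⁻¹
Fraction remaining after one interval: e^(−kτ) = e^(−0.07559 × 23.0) = 0.1758
R = 1 / (1 − 0.1758) = 1.213
Css,max = 26.9 × 1.213 ≈ 32.6 mg/L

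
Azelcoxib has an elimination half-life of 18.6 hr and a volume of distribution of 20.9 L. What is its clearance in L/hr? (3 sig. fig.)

k = ln 2 / t½ = ln 2 / 18.6 = 0.03727 hr⁻¹
CL = k · V = 0.03727 × 20.9 ≈ 0.779 L/hr

0.779 L/hr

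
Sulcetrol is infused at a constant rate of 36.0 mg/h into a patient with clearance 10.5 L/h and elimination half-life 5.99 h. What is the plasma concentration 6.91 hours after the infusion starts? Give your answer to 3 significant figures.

Css = rate / CL = 36.0 / 10.5 = 3.429 µg/mL
k = ln 2 / 5.99 = 0.1157 h⁻¹
C(t) = Css (1 − e^(−kt)) = 3.429 × (1 − e^(−0.7996)) = 3.429 × 0.5505 ≈ 1.89 µg/mL

1.89 µg/mL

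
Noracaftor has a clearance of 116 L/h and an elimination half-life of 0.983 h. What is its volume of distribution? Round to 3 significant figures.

k = ln 2 / t½ = ln 2 / 0.983 = 0.7051 h⁻¹
V = CL / k = 116 / 0.7051 ≈ 165 L

165 L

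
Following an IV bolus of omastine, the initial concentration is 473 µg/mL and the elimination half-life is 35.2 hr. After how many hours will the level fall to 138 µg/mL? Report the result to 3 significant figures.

62.6 hours

k = ln 2 / 35.2 = 0.01969 hr⁻¹
C(t) = C₀ e^(−kt)  ⇒  t = ln(C₀/C) / k
t = ln(473/138) / 0.01969 = 1.232 / 0.01969 ≈ 62.6 hours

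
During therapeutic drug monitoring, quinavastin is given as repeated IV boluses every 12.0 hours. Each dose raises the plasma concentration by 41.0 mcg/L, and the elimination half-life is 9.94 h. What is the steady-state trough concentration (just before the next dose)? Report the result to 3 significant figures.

31.3 mcg/L

k = ln 2 / 9.94 = 0.06973 h⁻¹
Fraction remaining after one interval: e^(−kτ) = e^(−0.06973 × 12.0) = 0.4331
R = 1 / (1 − 0.4331) = 1.764
Css,max = 41.0 × 1.764 = 72.32 mcg/L
Css,min = Css,max × e^(−kτ) = 72.32 × 0.4331 ≈ 31.3 mcg/L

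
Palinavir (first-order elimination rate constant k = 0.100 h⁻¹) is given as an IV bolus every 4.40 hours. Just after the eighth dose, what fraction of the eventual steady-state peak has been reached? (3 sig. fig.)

f_n = 1 − e^(−nkτ) = 1 − e^(−8 × 0.1000 × 4.40) = 1 − e^(−3.520) = 1 − 0.02960 ≈ 0.970

0.970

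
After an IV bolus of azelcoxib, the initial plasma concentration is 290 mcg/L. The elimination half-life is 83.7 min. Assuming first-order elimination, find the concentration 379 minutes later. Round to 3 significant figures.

k = ln 2 / 83.7 = 0.008281 min⁻¹
379 min is 4.528 half-lives, so C = 290 × (1/2)^4.528 = 290 × 0.04334 ≈ 12.6 mcg/L

12.6 mcg/L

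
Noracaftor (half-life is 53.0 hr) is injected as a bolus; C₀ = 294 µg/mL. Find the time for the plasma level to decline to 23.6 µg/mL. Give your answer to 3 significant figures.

k = ln 2 / 53.0 = 0.01308 hr⁻¹
C(t) = C₀ e^(−kt)  ⇒  t = ln(C₀/C) / k
t = ln(294/23.6) / 0.01308 = 2.522 / 0.01308 ≈ 193 hours

193 hours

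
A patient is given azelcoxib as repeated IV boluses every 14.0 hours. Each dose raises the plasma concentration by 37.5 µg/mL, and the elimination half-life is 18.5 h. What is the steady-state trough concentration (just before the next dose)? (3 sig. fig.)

54.4 µg/mL

k = ln 2 / 18.5 = 0.03747 h⁻¹
Fraction remaining after one interval: e^(−kτ) = e^(−0.03747 × 14.0) = 0.5918
R = 1 / (1 − 0.5918) = 2.450
Css,max = 37.5 × 2.450 = 91.87 µg/mL
Css,min = Css,max × e^(−kτ) = 91.87 × 0.5918 ≈ 54.4 µg/mL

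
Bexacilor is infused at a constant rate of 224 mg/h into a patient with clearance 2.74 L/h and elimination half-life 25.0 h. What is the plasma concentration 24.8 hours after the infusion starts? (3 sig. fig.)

40.6 µg/mL

Css = rate / CL = 224 / 2.74 = 81.75 µg/mL
k = ln 2 / 25.0 = 0.02773 h⁻¹
C(t) = Css (1 − e^(−kt)) = 81.75 × (1 − e^(−0.6876)) = 81.75 × 0.4972 ≈ 40.6 µg/mL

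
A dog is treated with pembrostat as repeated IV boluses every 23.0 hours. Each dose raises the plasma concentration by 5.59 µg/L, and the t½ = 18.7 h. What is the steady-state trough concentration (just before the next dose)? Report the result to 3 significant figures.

4.15 µg/L

k = ln 2 / 18.7 = 0.03707 h⁻¹
Fraction remaining after one interval: e^(−kτ) = e^(−0.03707 × 23.0) = 0.4263
R = 1 / (1 − 0.4263) = 1.743
Css,max = 5.59 × 1.743 = 9.744 µg/L
Css,min = Css,max × e^(−kτ) = 9.744 × 0.4263 ≈ 4.15 µg/L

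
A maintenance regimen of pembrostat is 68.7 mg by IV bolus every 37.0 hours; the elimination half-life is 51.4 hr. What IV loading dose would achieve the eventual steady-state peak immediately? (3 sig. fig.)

175 mg

k = ln 2 / 51.4 = 0.01349 hr⁻¹
Accumulation ratio R = 1 / (1 − e^(−kτ)) = 1 / (1 − e^(−0.01349×37.0)) = 1 / (1 − 0.6072) = 2.546
Loading dose = maintenance dose × R = 68.7 × 2.546 ≈ 175 mg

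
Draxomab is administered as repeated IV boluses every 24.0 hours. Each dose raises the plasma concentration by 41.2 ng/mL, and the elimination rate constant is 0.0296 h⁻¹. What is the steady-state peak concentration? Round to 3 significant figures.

81.0 ng/mL

Fraction remaining after one interval: e^(−kτ) = e^(−0.02960 × 24.0) = 0.4914
R = 1 / (1 − 0.4914) = 1.966
Css,max = 41.2 × 1.966 ≈ 81.0 ng/mL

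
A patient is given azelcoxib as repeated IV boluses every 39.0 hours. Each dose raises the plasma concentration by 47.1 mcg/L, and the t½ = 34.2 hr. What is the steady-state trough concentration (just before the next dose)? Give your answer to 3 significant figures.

39.1 mcg/L

k = ln 2 / 34.2 = 0.02027 hr⁻¹
Fraction remaining after one interval: e^(−kτ) = e^(−0.02027 × 39.0) = 0.4536
R = 1 / (1 − 0.4536) = 1.830
Css,max = 47.1 × 1.830 = 86.21 mcg/L
Css,min = Css,max × e^(−kτ) = 86.21 × 0.4536 ≈ 39.1 mcg/L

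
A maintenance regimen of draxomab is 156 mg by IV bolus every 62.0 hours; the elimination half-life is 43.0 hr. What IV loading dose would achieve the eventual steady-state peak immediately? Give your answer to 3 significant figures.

247 mg

k = ln 2 / 43.0 = 0.01612 hr⁻¹
Accumulation ratio R = 1 / (1 − e^(−kτ)) = 1 / (1 − e^(−0.01612×62.0)) = 1 / (1 − 0.3681) = 1.583
Loading dose = maintenance dose × R = 156 × 1.583 ≈ 247 mg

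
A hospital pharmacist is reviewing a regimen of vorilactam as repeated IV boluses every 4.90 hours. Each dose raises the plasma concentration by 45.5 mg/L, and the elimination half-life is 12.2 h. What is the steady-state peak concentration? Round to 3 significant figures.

187 mg/L

k = ln 2 / 12.2 = 0.05682 h⁻¹
Fraction remaining after one interval: e^(−kτ) = e^(−0.05682 × 4.90) = 0.7570
R = 1 / (1 − 0.7570) = 4.115
Css,max = 45.5 × 4.115 ≈ 187 mg/L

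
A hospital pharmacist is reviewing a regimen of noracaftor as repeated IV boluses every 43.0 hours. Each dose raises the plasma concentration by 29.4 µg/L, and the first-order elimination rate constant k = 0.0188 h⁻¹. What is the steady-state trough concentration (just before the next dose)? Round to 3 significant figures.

23.6 µg/L

Fraction remaining after one interval: e^(−kτ) = e^(−0.01880 × 43.0) = 0.4456
R = 1 / (1 − 0.4456) = 1.804
Css,max = 29.4 × 1.804 = 53.03 µg/L
Css,min = Css,max × e^(−kτ) = 53.03 × 0.4456 ≈ 23.6 µg/L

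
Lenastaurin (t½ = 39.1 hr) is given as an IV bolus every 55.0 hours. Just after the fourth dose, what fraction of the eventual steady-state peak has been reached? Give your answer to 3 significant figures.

0.980

k = ln 2 / 39.1 = 0.01773 hr⁻¹
f_n = 1 − e^(−nkτ) = 1 − e^(−4 × 0.01773 × 55.0) = 1 − e^(−3.900) = 1 − 0.02024 ≈ 0.980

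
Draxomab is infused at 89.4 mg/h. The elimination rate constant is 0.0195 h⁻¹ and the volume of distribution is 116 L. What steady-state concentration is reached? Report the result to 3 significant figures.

39.5 µg/mL

CL = k · V = 0.0195 × 116 = 2.262 L/h
Css = rate / CL = 89.4 / 2.262 ≈ 39.5 µg/mL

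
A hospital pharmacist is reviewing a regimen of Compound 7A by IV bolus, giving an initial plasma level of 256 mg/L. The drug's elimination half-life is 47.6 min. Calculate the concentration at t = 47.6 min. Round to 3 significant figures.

k = ln 2 / 47.6 = 0.01456 min⁻¹
C(t) = C₀ e^(−kt) = 256 × e^(−0.01456 × 47.6) = 256 × e^(−0.6931) = 256 × 0.5000 ≈ 128 mg/L

128 mg/L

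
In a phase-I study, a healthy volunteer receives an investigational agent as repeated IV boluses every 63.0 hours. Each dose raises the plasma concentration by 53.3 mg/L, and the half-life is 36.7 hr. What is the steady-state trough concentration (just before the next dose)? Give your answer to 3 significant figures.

23.3 mg/L

k = ln 2 / 36.7 = 0.01889 hr⁻¹
Fraction remaining after one interval: e^(−kτ) = e^(−0.01889 × 63.0) = 0.3043
R = 1 / (1 − 0.3043) = 1.437
Css,max = 53.3 × 1.437 = 76.61 mg/L
Css,min = Css,max × e^(−kτ) = 76.61 × 0.3043 ≈ 23.3 mg/L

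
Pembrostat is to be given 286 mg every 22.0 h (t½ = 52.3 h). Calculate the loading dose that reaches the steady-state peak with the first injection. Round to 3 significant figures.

k = ln 2 / 52.3 = 0.01325 h⁻¹
Accumulation ratio R = 1 / (1 − e^(−kτ)) = 1 / (1 − e^(−0.01325×22.0)) = 1 / (1 − 0.7471) = 3.954
Loading dose = maintenance dose × R = 286 × 3.954 ≈ 1130 mg

1130 mg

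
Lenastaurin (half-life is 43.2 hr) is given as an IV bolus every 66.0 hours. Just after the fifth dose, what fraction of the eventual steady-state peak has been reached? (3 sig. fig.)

k = ln 2 / 43.2 = 0.01605 hr⁻¹
f_n = 1 − e^(−nkτ) = 1 − e^(−5 × 0.01605 × 66.0) = 1 − e^(−5.295) = 1 − 0.005017 ≈ 0.995

0.995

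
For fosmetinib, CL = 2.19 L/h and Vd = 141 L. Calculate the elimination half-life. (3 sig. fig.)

44.6 hours

k = CL / V = 2.19 / 141 = 0.01553 h⁻¹
t½ = ln 2 / k = ln 2 / 0.01553 ≈ 44.6 hours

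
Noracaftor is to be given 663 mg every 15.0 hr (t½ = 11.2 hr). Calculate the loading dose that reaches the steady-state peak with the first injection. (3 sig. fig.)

1100 mg

k = ln 2 / 11.2 = 0.06189 hr⁻¹
Accumulation ratio R = 1 / (1 − e^(−kτ)) = 1 / (1 − e^(−0.06189×15.0)) = 1 / (1 − 0.3952) = 1.653
Loading dose = maintenance dose × R = 663 × 1.653 ≈ 1100 mg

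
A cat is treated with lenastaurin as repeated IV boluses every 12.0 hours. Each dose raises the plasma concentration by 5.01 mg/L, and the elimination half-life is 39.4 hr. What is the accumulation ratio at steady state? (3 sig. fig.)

5.25

k = ln 2 / 39.4 = 0.01759 hr⁻¹
Fraction remaining after one interval: e^(−kτ) = e^(−0.01759 × 12.0) = 0.8097
R = 1 / (1 − 0.8097) = 1 / 0.1903 ≈ 5.25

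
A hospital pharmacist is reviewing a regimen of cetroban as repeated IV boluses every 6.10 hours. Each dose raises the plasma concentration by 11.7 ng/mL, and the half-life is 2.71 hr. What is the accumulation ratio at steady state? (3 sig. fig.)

k = ln 2 / 2.71 = 0.2558 hr⁻¹
Fraction remaining after one interval: e^(−kτ) = e^(−0.2558 × 6.10) = 0.2101
R = 1 / (1 − 0.2101) = 1 / 0.7899 ≈ 1.27

1.27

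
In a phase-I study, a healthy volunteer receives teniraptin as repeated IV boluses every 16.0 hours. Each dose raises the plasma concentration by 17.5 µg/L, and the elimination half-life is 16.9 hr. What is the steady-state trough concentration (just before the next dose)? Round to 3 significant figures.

k = ln 2 / 16.9 = 0.04101 hr⁻¹
Fraction remaining after one interval: e^(−kτ) = e^(−0.04101 × 16.0) = 0.5188
R = 1 / (1 − 0.5188) = 2.078
Css,max = 17.5 × 2.078 = 36.37 µg/L
Css,min = Css,max × e^(−kτ) = 36.37 × 0.5188 ≈ 18.9 µg/L

18.9 µg/L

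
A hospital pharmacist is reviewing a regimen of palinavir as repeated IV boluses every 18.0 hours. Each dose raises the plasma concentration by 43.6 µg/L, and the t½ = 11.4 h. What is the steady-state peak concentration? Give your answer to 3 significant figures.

65.5 µg/L

k = ln 2 / 11.4 = 0.06080 h⁻¹
Fraction remaining after one interval: e^(−kτ) = e^(−0.06080 × 18.0) = 0.3347
R = 1 / (1 − 0.3347) = 1.503
Css,max = 43.6 × 1.503 ≈ 65.5 µg/L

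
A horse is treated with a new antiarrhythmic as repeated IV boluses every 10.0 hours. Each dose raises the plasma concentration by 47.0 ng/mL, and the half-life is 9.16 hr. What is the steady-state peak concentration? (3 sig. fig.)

k = ln 2 / 9.16 = 0.07567 hr⁻¹
Fraction remaining after one interval: e^(−kτ) = e^(−0.07567 × 10.0) = 0.4692
R = 1 / (1 − 0.4692) = 1.884
Css,max = 47.0 × 1.884 ≈ 88.5 ng/mL

88.5 ng/mL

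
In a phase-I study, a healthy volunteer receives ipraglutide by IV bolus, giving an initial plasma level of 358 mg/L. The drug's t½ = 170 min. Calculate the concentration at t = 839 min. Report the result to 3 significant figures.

k = ln 2 / 170 = 0.004077 min⁻¹
C(t) = C₀ e^(−kt) = 358 × e^(−0.004077 × 839) = 358 × e^(−3.421) = 358 × 0.03268 ≈ 11.7 mg/L

11.7 mg/L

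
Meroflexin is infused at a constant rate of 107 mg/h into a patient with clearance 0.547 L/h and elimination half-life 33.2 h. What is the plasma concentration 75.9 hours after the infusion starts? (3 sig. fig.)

156 mg/L

Css = rate / CL = 107 / 0.547 = 195.6 mg/L
k = ln 2 / 33.2 = 0.02088 h⁻¹
C(t) = Css (1 − e^(−kt)) = 195.6 × (1 − e^(−1.585)) = 195.6 × 0.7950 ≈ 156 mg/L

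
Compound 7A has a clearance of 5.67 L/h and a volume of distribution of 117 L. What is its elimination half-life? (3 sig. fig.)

14.3 hours

k = CL / V = 5.67 / 117 = 0.04846 h⁻¹
t½ = ln 2 / k = ln 2 / 0.04846 ≈ 14.3 hours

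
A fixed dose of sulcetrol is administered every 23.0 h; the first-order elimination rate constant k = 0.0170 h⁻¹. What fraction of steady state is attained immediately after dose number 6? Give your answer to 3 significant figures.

f_n = 1 − e^(−nkτ) = 1 − e^(−6 × 0.01700 × 23.0) = 1 − e^(−2.346) = 1 − 0.09575 ≈ 0.904

0.904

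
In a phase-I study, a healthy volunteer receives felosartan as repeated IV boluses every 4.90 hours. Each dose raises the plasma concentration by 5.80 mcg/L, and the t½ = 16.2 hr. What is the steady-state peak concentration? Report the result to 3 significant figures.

k = ln 2 / 16.2 = 0.04279 hr⁻¹
Fraction remaining after one interval: e^(−kτ) = e^(−0.04279 × 4.90) = 0.8109
R = 1 / (1 − 0.8109) = 5.287
Css,max = 5.80 × 5.287 ≈ 30.7 mcg/L

30.7 mcg/L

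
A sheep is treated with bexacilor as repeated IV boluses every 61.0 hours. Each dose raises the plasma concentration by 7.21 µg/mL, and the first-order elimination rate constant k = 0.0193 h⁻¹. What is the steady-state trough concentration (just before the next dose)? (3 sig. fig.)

3.21 µg/mL

Fraction remaining after one interval: e^(−kτ) = e^(−0.01930 × 61.0) = 0.3081
R = 1 / (1 − 0.3081) = 1.445
Css,max = 7.21 × 1.445 = 10.42 µg/mL
Css,min = Css,max × e^(−kτ) = 10.42 × 0.3081 ≈ 3.21 µg/mL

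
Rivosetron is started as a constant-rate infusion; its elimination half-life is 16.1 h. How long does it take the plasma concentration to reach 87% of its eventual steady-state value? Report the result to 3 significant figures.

k = ln 2 / 16.1 = 0.04305 h⁻¹
f = 1 − e^(−kt)  ⇒  t = −ln(1 − f) / k
t = −ln(1 − 0.87) / 0.04305 = 2.040 / 0.04305 ≈ 47.4 hours

47.4 hours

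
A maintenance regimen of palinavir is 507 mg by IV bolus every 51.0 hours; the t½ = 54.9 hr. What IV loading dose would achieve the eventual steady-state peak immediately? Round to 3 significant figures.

k = ln 2 / 54.9 = 0.01263 hr⁻¹
Accumulation ratio R = 1 / (1 − e^(−kτ)) = 1 / (1 − e^(−0.01263×51.0)) = 1 / (1 − 0.5252) = 2.106
Loading dose = maintenance dose × R = 507 × 2.106 ≈ 1070 mg

1070 mg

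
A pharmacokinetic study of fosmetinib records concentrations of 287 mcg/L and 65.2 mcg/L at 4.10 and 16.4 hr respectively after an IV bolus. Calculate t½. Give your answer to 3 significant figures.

5.75 hours

k = ln(C₁/C₂) / (t₂ − t₁) = ln(287/65.2) / (16.4 − 4.10)
  = 1.482 / 12.30 = 0.1205 hr⁻¹
t½ = ln 2 / k = ln 2 / 0.1205 ≈ 5.75 hours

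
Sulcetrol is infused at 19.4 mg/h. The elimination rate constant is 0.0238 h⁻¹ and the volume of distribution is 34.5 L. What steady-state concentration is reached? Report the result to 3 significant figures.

CL = k · V = 0.0238 × 34.5 = 0.8211 L/h
Css = rate / CL = 19.4 / 0.8211 ≈ 23.6 µg/mL

23.6 µg/mL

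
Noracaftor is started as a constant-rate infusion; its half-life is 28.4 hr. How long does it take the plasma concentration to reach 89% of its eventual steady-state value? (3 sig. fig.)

90.4 hours

k = ln 2 / 28.4 = 0.02441 hr⁻¹
f = 1 − e^(−kt)  ⇒  t = −ln(1 − f) / k
t = −ln(1 − 0.89) / 0.02441 = 2.207 / 0.02441 ≈ 90.4 hours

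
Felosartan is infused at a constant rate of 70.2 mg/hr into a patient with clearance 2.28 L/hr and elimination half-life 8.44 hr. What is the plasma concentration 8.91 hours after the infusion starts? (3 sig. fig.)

Css = rate / CL = 70.2 / 2.28 = 30.79 mg/L
k = ln 2 / 8.44 = 0.08213 hr⁻¹
C(t) = Css (1 − e^(−kt)) = 30.79 × (1 − e^(−0.7317)) = 30.79 × 0.5189 ≈ 16.0 mg/L

16.0 mg/L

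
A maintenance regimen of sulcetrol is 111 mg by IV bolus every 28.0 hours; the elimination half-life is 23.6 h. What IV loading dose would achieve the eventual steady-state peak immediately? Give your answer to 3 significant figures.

198 mg

k = ln 2 / 23.6 = 0.02937 h⁻¹
Accumulation ratio R = 1 / (1 − e^(−kτ)) = 1 / (1 − e^(−0.02937×28.0)) = 1 / (1 − 0.4394) = 1.784
Loading dose = maintenance dose × R = 111 × 1.784 ≈ 198 mg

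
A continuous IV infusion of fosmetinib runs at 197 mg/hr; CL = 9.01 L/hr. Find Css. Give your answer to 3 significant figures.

21.9 µg/mL

Css = infusion rate / CL = 197 / 9.01 ≈ 21.9 µg/mL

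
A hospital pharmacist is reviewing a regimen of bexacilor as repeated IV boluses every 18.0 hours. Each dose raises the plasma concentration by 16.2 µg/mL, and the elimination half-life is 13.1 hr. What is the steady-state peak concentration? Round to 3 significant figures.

k = ln 2 / 13.1 = 0.05291 hr⁻¹
Fraction remaining after one interval: e^(−kτ) = e^(−0.05291 × 18.0) = 0.3858
R = 1 / (1 − 0.3858) = 1.628
Css,max = 16.2 × 1.628 ≈ 26.4 µg/mL

26.4 µg/mL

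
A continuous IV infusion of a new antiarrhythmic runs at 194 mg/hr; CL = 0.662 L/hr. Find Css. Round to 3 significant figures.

Css = infusion rate / CL = 194 / 0.662 ≈ 293 mg/L

293 mg/L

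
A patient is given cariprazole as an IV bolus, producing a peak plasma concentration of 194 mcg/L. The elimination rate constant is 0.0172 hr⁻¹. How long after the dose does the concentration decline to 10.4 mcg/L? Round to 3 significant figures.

170 hours

C(t) = C₀ e^(−kt)  ⇒  t = ln(C₀/C) / k
t = ln(194/10.4) / 0.01720 = 2.926 / 0.01720 ≈ 170 hours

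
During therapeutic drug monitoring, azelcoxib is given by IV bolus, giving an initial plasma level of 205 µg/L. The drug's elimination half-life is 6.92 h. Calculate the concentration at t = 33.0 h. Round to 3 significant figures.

7.52 µg/L

k = ln 2 / 6.92 = 0.1002 h⁻¹
33.0 h is 4.769 half-lives, so C = 205 × (1/2)^4.769 = 205 × 0.03668 ≈ 7.52 µg/L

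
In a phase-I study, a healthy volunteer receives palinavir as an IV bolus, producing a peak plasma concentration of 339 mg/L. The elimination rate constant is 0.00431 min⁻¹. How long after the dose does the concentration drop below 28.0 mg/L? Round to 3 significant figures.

579 minutes

C(t) = C₀ e^(−kt)  ⇒  t = ln(C₀/C) / k
t = ln(339/28.0) / 0.004310 = 2.494 / 0.004310 ≈ 579 minutes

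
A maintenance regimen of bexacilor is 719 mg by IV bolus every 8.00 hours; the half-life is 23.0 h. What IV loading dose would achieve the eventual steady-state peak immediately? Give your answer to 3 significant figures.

3360 mg

k = ln 2 / 23.0 = 0.03014 h⁻¹
Accumulation ratio R = 1 / (1 − e^(−kτ)) = 1 / (1 − e^(−0.03014×8.00)) = 1 / (1 − 0.7858) = 4.668
Loading dose = maintenance dose × R = 719 × 4.668 ≈ 3360 mg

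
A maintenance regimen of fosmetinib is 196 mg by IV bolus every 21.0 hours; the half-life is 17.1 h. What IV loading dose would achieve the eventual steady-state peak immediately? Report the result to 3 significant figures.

k = ln 2 / 17.1 = 0.04053 h⁻¹
Accumulation ratio R = 1 / (1 − e^(−kτ)) = 1 / (1 − e^(−0.04053×21.0)) = 1 / (1 − 0.4269) = 1.745
Loading dose = maintenance dose × R = 196 × 1.745 ≈ 342 mg

342 mg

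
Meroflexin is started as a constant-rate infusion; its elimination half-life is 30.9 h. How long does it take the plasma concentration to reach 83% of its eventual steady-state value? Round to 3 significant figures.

k = ln 2 / 30.9 = 0.02243 h⁻¹
f = 1 − e^(−kt)  ⇒  t = −ln(1 − f) / k
t = −ln(1 − 0.83) / 0.02243 = 1.772 / 0.02243 ≈ 79.0 hours

79.0 hours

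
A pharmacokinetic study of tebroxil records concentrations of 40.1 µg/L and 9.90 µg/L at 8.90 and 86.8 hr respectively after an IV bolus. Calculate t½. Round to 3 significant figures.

k = ln(C₁/C₂) / (t₂ − t₁) = ln(40.1/9.90) / (86.8 − 8.90)
  = 1.399 / 77.90 = 0.01796 hr⁻¹
t½ = ln 2 / k = ln 2 / 0.01796 ≈ 38.6 hours

38.6 hours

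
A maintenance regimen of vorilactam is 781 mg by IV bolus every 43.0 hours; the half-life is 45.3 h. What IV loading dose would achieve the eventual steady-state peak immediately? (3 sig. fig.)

1620 mg

k = ln 2 / 45.3 = 0.01530 h⁻¹
Accumulation ratio R = 1 / (1 − e^(−kτ)) = 1 / (1 − e^(−0.01530×43.0)) = 1 / (1 − 0.5179) = 2.074
Loading dose = maintenance dose × R = 781 × 2.074 ≈ 1620 mg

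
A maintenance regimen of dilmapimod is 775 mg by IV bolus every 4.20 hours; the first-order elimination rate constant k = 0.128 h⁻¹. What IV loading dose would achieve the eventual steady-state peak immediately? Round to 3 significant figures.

Accumulation ratio R = 1 / (1 − e^(−kτ)) = 1 / (1 − e^(−0.1280×4.20)) = 1 / (1 − 0.5841) = 2.405
Loading dose = maintenance dose × R = 775 × 2.405 ≈ 1860 mg

1860 mg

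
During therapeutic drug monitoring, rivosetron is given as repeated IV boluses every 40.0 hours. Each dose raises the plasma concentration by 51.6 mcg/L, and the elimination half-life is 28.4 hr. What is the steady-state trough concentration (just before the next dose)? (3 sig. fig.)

31.2 mcg/L

k = ln 2 / 28.4 = 0.02441 hr⁻¹
Fraction remaining after one interval: e^(−kτ) = e^(−0.02441 × 40.0) = 0.3767
R = 1 / (1 − 0.3767) = 1.604
Css,max = 51.6 × 1.604 = 82.79 mcg/L
Css,min = Css,max × e^(−kτ) = 82.79 × 0.3767 ≈ 31.2 mcg/L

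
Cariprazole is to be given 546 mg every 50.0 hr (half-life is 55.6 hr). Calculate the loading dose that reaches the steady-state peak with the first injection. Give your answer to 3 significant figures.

k = ln 2 / 55.6 = 0.01247 hr⁻¹
Accumulation ratio R = 1 / (1 − e^(−kτ)) = 1 / (1 − e^(−0.01247×50.0)) = 1 / (1 − 0.5362) = 2.156
Loading dose = maintenance dose × R = 546 × 2.156 ≈ 1180 mg

1180 mg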